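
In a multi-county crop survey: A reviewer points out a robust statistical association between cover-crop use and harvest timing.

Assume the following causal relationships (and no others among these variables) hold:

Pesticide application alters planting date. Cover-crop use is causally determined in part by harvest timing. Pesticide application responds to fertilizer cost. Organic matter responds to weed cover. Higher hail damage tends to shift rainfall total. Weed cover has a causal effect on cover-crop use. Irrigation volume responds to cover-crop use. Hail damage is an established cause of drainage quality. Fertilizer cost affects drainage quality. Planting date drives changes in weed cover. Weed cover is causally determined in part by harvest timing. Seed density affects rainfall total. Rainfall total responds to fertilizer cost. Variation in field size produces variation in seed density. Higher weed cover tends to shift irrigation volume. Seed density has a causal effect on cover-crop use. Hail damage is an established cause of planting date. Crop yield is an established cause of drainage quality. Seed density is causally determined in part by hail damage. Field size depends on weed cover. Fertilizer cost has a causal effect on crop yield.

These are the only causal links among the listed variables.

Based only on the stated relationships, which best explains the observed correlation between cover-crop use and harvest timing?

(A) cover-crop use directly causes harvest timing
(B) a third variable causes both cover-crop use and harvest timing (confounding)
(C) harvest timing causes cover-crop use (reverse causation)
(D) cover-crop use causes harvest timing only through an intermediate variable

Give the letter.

The stated link runs harvest timing → cover-crop use; cover-crop use has no causal path to harvest timing. No variable causes both, so confounding is ruled out. The correlation reflects reverse causation.

C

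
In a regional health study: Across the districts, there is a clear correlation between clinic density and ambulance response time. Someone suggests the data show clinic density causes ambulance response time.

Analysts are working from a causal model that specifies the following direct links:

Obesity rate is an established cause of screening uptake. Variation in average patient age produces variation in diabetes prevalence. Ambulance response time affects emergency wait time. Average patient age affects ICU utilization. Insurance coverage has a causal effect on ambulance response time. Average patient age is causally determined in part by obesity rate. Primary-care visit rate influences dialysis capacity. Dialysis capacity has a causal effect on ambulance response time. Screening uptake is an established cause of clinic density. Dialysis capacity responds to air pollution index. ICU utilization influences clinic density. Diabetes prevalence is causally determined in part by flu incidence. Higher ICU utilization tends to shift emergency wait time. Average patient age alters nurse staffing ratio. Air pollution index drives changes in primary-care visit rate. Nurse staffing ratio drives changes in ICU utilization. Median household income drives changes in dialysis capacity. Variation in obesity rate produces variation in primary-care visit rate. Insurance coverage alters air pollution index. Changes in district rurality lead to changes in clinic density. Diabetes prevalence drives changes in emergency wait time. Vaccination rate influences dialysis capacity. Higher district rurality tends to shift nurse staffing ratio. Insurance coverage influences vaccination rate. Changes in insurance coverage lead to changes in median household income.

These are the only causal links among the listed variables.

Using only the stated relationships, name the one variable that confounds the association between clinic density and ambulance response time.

obesity rate

Obesity rate has a causal path to clinic density (obesity rate → screening uptake → clinic density) and a separate causal path to ambulance response time (obesity rate → primary-care visit rate → dialysis capacity → ambulance response time), so it is a common cause of both.
No stated relationship gives clinic density a causal route to ambulance response time, so the correlation is explained by the shared upstream cause rather than a direct effect.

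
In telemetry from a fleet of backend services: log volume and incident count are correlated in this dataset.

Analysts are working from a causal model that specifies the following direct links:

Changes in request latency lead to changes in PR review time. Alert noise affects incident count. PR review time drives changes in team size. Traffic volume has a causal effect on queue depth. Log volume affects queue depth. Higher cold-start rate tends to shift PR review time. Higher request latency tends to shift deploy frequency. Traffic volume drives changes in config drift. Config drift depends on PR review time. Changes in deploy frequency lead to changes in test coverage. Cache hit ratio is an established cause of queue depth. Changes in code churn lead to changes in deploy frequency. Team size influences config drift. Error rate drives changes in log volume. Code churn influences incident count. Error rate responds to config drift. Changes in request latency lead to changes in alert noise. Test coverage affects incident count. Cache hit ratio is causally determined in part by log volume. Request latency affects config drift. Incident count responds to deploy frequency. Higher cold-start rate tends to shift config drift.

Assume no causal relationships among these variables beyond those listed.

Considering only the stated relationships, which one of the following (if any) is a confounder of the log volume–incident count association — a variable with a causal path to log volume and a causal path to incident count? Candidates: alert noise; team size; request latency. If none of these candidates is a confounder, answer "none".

Request latency causes log volume (request latency → config drift → error rate → log volume) and also causes incident count (request latency → deploy frequency → incident count); it is a common cause of both.
Each of the other candidates lacks a causal path to at least one of log volume and incident count, so they do not confound the relationship.

request latency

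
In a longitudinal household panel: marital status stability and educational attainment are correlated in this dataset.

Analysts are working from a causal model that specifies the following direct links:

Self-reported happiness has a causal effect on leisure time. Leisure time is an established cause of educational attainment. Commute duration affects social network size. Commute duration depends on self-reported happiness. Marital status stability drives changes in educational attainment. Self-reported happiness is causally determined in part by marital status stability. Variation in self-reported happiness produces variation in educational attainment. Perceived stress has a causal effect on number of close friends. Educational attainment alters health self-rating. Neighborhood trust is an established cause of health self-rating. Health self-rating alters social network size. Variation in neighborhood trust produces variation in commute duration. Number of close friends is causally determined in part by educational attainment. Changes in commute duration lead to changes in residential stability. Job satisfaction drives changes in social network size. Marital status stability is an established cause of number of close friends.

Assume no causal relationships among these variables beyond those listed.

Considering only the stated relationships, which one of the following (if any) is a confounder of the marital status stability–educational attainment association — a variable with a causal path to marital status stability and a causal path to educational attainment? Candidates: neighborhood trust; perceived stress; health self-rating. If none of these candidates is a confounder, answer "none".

none

None of the listed candidates has causal paths to both marital status stability and educational attainment in the stated relationships, so none is a common cause.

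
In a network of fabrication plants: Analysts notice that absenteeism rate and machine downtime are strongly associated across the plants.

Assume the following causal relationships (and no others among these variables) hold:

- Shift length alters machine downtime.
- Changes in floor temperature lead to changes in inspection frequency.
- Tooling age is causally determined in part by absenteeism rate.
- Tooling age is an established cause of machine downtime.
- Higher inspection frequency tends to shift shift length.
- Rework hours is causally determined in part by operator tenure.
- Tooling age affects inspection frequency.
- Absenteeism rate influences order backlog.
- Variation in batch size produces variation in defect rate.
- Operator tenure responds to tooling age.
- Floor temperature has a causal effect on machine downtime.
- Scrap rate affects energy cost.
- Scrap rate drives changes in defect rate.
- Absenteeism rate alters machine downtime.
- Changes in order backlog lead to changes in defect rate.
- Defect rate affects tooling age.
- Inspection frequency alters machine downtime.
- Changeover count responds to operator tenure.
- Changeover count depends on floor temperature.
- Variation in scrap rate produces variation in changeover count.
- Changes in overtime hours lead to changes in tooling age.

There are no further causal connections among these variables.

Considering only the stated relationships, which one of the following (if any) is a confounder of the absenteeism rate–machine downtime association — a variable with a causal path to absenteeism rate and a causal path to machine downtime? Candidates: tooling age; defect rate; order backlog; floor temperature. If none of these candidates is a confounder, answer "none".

none

None of the listed candidates has causal paths to both absenteeism rate and machine downtime in the stated relationships, so none is a common cause.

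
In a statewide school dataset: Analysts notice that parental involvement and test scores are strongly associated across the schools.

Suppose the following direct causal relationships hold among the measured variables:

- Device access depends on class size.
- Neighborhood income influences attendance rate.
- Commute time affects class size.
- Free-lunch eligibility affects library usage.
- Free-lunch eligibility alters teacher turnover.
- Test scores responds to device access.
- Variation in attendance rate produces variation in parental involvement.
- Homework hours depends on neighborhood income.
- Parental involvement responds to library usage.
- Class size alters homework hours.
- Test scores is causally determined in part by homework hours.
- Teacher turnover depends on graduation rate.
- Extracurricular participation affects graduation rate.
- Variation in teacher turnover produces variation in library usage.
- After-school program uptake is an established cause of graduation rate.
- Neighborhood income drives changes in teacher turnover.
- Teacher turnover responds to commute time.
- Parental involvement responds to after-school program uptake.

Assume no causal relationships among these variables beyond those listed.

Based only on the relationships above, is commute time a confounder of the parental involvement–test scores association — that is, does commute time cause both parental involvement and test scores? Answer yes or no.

Commute time has a causal path to parental involvement (commute time → teacher turnover → library usage → parental involvement) and to test scores (commute time → class size → device access → test scores), so it is a common cause of both — a confounder.

yes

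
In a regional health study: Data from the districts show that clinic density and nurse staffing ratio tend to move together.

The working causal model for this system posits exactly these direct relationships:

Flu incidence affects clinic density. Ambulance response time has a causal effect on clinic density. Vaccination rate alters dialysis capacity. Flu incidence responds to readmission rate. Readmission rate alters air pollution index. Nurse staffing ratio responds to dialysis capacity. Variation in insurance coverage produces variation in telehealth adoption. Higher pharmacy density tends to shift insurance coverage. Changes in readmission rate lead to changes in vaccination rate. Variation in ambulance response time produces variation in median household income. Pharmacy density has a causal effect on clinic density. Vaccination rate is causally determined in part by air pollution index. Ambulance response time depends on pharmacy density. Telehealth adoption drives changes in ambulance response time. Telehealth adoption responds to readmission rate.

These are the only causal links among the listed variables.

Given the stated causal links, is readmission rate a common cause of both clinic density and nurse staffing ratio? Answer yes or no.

Readmission rate has a causal path to clinic density (readmission rate → flu incidence → clinic density) and to nurse staffing ratio (readmission rate → vaccination rate → dialysis capacity → nurse staffing ratio), so it is a common cause of both — a confounder.

yes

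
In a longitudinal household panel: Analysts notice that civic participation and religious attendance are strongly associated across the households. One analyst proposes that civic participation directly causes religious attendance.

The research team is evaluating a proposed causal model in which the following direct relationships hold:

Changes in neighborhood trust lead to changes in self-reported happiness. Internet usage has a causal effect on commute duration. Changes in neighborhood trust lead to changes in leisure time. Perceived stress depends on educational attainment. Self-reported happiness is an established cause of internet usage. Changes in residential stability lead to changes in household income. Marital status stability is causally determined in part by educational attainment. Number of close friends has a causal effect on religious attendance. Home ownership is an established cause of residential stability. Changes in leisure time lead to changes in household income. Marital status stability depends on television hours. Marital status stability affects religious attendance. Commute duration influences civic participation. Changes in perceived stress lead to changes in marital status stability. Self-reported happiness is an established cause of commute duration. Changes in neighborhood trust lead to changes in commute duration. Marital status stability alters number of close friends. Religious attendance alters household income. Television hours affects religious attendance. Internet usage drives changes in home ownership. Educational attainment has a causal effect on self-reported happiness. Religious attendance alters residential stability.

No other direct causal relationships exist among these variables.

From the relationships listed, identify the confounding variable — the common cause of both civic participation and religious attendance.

educational attainment

Educational attainment has a causal path to civic participation (educational attainment → self-reported happiness → commute duration → civic participation) and a separate causal path to religious attendance (educational attainment → marital status stability → religious attendance), so it is a common cause of both.
No stated relationship gives civic participation a causal route to religious attendance, so the correlation is explained by the shared upstream cause rather than a direct effect.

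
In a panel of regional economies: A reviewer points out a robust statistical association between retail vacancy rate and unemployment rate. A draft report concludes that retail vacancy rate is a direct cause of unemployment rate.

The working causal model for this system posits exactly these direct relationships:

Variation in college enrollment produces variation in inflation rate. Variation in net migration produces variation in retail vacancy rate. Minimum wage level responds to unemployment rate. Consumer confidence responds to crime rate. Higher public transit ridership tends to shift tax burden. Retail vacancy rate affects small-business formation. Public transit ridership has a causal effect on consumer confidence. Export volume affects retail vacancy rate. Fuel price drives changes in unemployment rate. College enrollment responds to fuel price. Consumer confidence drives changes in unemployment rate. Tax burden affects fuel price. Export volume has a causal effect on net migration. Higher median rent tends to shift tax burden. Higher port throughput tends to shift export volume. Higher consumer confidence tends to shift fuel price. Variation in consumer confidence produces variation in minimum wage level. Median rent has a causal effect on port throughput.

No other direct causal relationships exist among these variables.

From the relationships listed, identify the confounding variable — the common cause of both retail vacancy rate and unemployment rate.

median rent

Median rent has a causal path to retail vacancy rate (median rent → port throughput → export volume → retail vacancy rate) and a separate causal path to unemployment rate (median rent → tax burden → fuel price → unemployment rate), so it is a common cause of both.
No stated relationship gives retail vacancy rate a causal route to unemployment rate, so the correlation is explained by the shared upstream cause rather than a direct effect.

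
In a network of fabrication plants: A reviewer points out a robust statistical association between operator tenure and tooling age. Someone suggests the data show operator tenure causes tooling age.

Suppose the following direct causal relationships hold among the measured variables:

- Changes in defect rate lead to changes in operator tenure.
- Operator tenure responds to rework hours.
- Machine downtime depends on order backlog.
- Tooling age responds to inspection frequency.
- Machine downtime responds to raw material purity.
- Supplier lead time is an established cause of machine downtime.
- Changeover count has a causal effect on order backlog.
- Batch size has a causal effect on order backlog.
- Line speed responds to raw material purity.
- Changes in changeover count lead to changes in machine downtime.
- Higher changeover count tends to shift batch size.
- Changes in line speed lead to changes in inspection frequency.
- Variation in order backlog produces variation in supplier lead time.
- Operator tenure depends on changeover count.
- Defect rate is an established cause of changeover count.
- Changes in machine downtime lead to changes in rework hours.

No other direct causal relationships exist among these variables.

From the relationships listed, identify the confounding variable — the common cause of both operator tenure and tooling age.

Raw material purity has a causal path to operator tenure (raw material purity → machine downtime → rework hours → operator tenure) and a separate causal path to tooling age (raw material purity → line speed → inspection frequency → tooling age), so it is a common cause of both.
No stated relationship gives operator tenure a causal route to tooling age, so the correlation is explained by the shared upstream cause rather than a direct effect.

raw material purity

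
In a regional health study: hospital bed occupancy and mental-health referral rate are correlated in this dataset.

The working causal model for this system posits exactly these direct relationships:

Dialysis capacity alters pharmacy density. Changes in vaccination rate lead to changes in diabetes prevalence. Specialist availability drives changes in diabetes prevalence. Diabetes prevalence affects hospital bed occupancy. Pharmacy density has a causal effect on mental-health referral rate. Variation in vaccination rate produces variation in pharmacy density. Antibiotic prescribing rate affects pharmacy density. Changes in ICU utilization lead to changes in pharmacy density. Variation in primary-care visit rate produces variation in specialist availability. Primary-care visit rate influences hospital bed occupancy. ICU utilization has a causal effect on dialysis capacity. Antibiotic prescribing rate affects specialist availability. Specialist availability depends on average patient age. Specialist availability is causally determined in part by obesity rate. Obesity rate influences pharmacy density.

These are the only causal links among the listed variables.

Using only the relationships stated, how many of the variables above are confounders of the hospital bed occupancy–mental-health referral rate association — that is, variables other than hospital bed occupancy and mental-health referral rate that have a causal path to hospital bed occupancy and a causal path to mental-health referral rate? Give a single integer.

3

The common causes are: antibiotic prescribing rate (to hospital bed occupancy via antibiotic prescribing rate → specialist availability → diabetes prevalence → hospital bed occupancy; to mental-health referral rate via antibiotic prescribing rate → pharmacy density → mental-health referral rate); obesity rate (to hospital bed occupancy via obesity rate → specialist availability → diabetes prevalence → hospital bed occupancy; to mental-health referral rate via obesity rate → pharmacy density → mental-health referral rate); vaccination rate (to hospital bed occupancy via vaccination rate → diabetes prevalence → hospital bed occupancy; to mental-health referral rate via vaccination rate → pharmacy density → mental-health referral rate).
Every other variable lacks a causal path to at least one of hospital bed occupancy and mental-health referral rate.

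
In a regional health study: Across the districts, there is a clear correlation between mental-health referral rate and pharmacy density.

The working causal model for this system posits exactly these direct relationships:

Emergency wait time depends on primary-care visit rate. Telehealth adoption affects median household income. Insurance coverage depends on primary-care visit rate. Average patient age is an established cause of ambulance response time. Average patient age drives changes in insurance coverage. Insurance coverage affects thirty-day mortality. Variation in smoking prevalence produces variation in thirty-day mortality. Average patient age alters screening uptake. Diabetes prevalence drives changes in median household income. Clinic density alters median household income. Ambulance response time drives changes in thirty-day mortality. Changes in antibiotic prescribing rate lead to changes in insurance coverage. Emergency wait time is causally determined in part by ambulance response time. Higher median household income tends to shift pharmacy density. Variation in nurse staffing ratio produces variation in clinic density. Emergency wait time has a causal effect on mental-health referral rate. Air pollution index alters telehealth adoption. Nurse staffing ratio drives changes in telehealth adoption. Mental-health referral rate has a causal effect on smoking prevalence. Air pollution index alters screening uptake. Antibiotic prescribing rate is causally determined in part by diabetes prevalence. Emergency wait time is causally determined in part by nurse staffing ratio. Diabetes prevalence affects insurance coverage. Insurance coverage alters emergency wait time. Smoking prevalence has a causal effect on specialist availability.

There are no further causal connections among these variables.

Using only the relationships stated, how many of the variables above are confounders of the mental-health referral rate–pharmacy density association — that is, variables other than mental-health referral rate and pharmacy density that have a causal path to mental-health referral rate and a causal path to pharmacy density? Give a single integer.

2

The common causes are: diabetes prevalence (to mental-health referral rate via diabetes prevalence → insurance coverage → emergency wait time → mental-health referral rate; to pharmacy density via diabetes prevalence → median household income → pharmacy density); nurse staffing ratio (to mental-health referral rate via nurse staffing ratio → emergency wait time → mental-health referral rate; to pharmacy density via nurse staffing ratio → clinic density → median household income → pharmacy density).
Every other variable lacks a causal path to at least one of mental-health referral rate and pharmacy density.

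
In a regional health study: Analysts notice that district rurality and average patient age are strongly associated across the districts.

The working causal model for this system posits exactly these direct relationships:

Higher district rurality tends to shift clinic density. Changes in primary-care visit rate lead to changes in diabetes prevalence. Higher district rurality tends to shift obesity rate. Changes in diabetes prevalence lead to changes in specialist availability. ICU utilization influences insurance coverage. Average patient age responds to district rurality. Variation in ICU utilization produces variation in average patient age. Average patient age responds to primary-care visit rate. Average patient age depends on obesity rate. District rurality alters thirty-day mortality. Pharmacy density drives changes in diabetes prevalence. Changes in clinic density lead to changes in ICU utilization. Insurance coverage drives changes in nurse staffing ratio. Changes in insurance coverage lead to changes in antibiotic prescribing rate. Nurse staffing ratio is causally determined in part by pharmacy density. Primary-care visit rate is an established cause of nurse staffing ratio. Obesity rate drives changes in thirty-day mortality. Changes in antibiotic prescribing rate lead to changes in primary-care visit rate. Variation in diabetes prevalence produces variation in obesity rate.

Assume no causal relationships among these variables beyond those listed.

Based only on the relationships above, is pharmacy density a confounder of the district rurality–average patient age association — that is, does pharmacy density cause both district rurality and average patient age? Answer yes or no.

Pharmacy density has no stated causal path to district rurality. A confounder must cause both variables, so pharmacy density does not qualify.

no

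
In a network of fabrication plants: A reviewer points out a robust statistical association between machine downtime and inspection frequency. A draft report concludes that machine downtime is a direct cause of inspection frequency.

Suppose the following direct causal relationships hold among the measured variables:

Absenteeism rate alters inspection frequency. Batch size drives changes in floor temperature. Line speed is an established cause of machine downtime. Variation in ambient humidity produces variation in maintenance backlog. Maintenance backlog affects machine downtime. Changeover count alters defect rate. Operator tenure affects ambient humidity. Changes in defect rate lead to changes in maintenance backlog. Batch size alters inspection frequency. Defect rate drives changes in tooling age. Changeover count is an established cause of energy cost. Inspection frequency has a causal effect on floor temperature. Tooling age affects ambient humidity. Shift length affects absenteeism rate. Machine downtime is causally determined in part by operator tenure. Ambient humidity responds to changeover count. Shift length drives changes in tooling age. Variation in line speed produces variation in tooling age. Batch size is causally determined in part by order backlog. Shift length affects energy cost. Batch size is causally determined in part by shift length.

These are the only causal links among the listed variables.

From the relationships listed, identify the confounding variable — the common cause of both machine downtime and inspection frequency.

shift length

Shift length has a causal path to machine downtime (shift length → tooling age → ambient humidity → maintenance backlog → machine downtime) and a separate causal path to inspection frequency (shift length → absenteeism rate → inspection frequency), so it is a common cause of both.
No stated relationship gives machine downtime a causal route to inspection frequency, so the correlation is explained by the shared upstream cause rather than a direct effect.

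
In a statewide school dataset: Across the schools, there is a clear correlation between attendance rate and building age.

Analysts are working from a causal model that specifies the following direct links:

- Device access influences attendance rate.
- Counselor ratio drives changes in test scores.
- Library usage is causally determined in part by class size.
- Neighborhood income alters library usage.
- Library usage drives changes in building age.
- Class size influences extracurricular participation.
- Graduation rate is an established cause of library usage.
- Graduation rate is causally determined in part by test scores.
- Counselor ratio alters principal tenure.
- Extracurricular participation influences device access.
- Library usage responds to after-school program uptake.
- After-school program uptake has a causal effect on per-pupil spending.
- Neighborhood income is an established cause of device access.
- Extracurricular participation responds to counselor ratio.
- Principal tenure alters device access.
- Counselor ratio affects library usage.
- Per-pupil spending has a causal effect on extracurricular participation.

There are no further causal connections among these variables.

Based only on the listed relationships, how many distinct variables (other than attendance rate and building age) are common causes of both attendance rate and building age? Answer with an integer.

4

The common causes are: after-school program uptake (to attendance rate via after-school program uptake → per-pupil spending → extracurricular participation → device access → attendance rate; to building age via after-school program uptake → library usage → building age); class size (to attendance rate via class size → extracurricular participation → device access → attendance rate; to building age via class size → library usage → building age); counselor ratio (to attendance rate via counselor ratio → principal tenure → device access → attendance rate; to building age via counselor ratio → library usage → building age); neighborhood income (to attendance rate via neighborhood income → device access → attendance rate; to building age via neighborhood income → library usage → building age).
Every other variable lacks a causal path to at least one of attendance rate and building age.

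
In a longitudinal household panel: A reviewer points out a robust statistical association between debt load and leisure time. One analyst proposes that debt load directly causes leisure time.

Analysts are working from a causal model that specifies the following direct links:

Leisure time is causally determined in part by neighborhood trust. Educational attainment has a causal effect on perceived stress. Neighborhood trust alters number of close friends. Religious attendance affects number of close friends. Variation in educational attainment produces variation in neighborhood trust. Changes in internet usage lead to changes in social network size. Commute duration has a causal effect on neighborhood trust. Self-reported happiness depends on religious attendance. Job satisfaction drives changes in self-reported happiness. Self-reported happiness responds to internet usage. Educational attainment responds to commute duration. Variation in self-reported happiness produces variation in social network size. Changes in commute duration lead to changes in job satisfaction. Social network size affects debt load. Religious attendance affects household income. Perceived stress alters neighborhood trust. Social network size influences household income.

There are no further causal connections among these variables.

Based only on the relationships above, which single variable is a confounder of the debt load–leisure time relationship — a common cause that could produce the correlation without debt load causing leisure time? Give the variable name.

commute duration

Commute duration has a causal path to debt load (commute duration → job satisfaction → self-reported happiness → social network size → debt load) and a separate causal path to leisure time (commute duration → neighborhood trust → leisure time), so it is a common cause of both.
No stated relationship gives debt load a causal route to leisure time, so the correlation is explained by the shared upstream cause rather than a direct effect.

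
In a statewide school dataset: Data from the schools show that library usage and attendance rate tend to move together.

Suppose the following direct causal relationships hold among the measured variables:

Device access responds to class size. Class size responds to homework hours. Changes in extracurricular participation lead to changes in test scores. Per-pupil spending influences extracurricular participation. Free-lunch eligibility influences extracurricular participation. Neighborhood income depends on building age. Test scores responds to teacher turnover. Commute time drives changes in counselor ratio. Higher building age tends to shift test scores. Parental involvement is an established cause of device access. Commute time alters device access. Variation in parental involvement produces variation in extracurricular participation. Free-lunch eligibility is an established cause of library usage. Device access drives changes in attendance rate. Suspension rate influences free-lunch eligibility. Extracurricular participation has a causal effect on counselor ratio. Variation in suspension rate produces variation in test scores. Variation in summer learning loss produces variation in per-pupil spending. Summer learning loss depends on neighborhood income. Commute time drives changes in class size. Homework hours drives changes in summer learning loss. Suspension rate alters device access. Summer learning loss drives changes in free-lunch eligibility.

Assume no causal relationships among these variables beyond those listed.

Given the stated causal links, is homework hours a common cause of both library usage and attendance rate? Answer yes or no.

Homework hours has a causal path to library usage (homework hours → summer learning loss → free-lunch eligibility → library usage) and to attendance rate (homework hours → class size → device access → attendance rate), so it is a common cause of both — a confounder.

yes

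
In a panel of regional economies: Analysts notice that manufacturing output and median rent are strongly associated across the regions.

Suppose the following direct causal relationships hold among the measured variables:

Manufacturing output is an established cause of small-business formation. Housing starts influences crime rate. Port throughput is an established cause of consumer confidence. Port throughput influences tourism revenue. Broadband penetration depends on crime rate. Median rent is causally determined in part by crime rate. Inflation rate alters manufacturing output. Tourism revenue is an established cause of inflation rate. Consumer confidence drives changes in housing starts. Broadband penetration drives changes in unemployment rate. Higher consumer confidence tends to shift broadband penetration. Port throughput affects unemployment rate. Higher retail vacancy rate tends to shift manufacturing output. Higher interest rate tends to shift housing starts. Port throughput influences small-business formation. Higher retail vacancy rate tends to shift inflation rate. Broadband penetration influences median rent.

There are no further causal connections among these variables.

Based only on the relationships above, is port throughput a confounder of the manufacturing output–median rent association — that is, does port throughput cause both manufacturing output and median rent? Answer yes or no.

yes

Port throughput has a causal path to manufacturing output (port throughput → tourism revenue → inflation rate → manufacturing output) and to median rent (port throughput → consumer confidence → broadband penetration → median rent), so it is a common cause of both — a confounder.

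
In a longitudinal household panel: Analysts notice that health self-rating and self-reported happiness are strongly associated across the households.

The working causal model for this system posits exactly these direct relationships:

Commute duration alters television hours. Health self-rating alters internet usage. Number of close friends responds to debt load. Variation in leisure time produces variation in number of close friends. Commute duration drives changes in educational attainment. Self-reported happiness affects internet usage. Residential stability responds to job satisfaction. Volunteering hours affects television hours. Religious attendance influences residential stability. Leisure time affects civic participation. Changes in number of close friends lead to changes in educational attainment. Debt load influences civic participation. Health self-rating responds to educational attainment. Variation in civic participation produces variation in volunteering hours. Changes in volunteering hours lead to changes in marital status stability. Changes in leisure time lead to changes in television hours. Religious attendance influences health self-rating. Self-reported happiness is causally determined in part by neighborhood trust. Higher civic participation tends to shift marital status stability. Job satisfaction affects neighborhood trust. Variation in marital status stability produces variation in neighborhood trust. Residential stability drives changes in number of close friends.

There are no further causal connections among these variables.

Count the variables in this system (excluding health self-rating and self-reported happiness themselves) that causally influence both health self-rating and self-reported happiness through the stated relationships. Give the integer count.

3

The common causes are: debt load (to health self-rating via debt load → number of close friends → educational attainment → health self-rating; to self-reported happiness via debt load → civic participation → marital status stability → neighborhood trust → self-reported happiness); job satisfaction (to health self-rating via job satisfaction → residential stability → number of close friends → educational attainment → health self-rating; to self-reported happiness via job satisfaction → neighborhood trust → self-reported happiness); leisure time (to health self-rating via leisure time → number of close friends → educational attainment → health self-rating; to self-reported happiness via leisure time → civic participation → marital status stability → neighborhood trust → self-reported happiness).
Every other variable lacks a causal path to at least one of health self-rating and self-reported happiness.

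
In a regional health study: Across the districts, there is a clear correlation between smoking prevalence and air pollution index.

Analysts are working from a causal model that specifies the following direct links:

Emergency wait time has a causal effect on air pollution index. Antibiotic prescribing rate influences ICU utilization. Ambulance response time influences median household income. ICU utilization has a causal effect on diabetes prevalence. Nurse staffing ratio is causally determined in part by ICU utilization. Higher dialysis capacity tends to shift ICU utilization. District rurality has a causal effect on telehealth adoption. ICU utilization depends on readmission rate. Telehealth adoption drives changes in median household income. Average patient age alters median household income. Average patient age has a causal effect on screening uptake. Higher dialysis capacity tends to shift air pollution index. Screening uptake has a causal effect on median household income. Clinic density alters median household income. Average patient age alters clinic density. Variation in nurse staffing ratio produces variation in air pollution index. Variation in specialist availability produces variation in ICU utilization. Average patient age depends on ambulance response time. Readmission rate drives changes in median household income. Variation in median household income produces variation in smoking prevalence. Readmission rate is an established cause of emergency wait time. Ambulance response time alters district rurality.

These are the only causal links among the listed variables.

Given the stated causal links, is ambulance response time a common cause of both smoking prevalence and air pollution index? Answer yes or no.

Ambulance response time has no stated causal path to air pollution index. A confounder must cause both variables, so ambulance response time does not qualify.

no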